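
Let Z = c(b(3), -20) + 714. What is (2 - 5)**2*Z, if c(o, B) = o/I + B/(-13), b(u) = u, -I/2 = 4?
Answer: 669393/104 ≈ 6436.5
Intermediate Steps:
I = -8 (I = -2*4 = -8)
c(o, B) = -o/8 - B/13 (c(o, B) = o/(-8) + B/(-13) = o*(-1/8) + B*(-1/13) = -o/8 - B/13)
Z = 74377/104 (Z = (-1/8*3 - 1/13*(-20)) + 714 = (-3/8 + 20/13) + 714 = 121/104 + 714 = 74377/104 ≈ 715.16)
(2 - 5)**2*Z = (2 - 5)**2*(74377/104) = (-3)**2*(74377/104) = 9*(74377/104) = 669393/104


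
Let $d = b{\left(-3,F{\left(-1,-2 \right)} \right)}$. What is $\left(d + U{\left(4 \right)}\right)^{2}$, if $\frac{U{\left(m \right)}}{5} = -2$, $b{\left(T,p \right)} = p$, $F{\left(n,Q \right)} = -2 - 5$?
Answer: $289$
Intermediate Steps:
$F{\left(n,Q \right)} = -7$
$U{\left(m \right)} = -10$ ($U{\left(m \right)} = 5 \left(-2\right) = -10$)
$d = -7$
$\left(d + U{\left(4 \right)}\right)^{2} = \left(-7 - 10\right)^{2} = \left(-17\right)^{2} = 289$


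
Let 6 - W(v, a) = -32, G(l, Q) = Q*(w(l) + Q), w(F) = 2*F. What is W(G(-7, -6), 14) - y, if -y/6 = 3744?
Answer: 22502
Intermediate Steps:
y = -22464 (y = -6*3744 = -22464)
G(l, Q) = Q*(Q + 2*l) (G(l, Q) = Q*(2*l + Q) = Q*(Q + 2*l))
W(v, a) = 38 (W(v, a) = 6 - 1*(-32) = 6 + 32 = 38)
W(G(-7, -6), 14) - y = 38 - 1*(-22464) = 38 + 22464 = 22502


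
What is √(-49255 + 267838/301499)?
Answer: I*√4477279870145093/301499 ≈ 221.93*I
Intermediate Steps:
√(-49255 + 267838/301499) = √(-14850065407/301499) = I*√4477279870145093/301499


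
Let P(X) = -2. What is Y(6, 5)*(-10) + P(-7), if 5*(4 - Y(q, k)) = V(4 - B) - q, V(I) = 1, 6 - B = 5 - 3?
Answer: -52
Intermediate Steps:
B = 4 (B = 6 - (5 - 3) = 6 - 1*2 = 6 - 2 = 4)
Y(q, k) = 19/5 + q/5 (Y(q, k) = 4 - (1 - q)/5 = 4 + (-⅕ + q/5) = 19/5 + q/5)
Y(6, 5)*(-10) + P(-7) = (19/5 + (⅕)*6)*(-10) - 2 = (19/5 + 6/5)*(-10) - 2 = 5*(-10) - 2 = -50 - 2 = -52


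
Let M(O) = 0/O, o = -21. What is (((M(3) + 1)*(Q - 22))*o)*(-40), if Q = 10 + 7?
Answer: -4200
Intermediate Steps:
Q = 17
M(O) = 0
(((M(3) + 1)*(Q - 22))*o)*(-40) = (((0 + 1)*(17 - 22))*(-21))*(-40) = ((1*(-5))*(-21))*(-40) = -5*(-21)*(-40) = 105*(-40) = -4200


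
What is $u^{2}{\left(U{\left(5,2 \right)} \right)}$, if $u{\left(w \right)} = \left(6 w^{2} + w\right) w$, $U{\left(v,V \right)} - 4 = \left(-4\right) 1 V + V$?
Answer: $1936$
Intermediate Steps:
$U{\left(v,V \right)} = 4 - 3 V$ ($U{\left(v,V \right)} = 4 + \left(\left(-4\right) 1 V + V\right) = 4 + \left(- 4 V + V\right) = 4 - 3 V$)
$u{\left(w \right)} = w \left(w + 6 w^{2}\right)$ ($u{\left(w \right)} = \left(w + 6 w^{2}\right) w = w \left(w + 6 w^{2}\right)$)
$u^{2}{\left(U{\left(5,2 \right)} \right)} = \left(\left(4 - 6\right)^{2} \left(1 + 6 \left(4 - 6\right)\right)\right)^{2} = \left(\left(-2\right)^{2} \left(1 + 6 \left(-2\right)\right)\right)^{2} = \left(4 \left(1 - 12\right)\right)^{2} = \left(4 \left(-11\right)\right)^{2} = \left(-44\right)^{2} = 1936$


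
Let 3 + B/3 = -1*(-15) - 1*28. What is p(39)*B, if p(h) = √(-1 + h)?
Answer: -48*√38 ≈ -295.89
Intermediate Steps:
B = -48 (B = -9 + 3*(-1*(-15) - 1*28) = -9 + 3*(15 - 28) = -9 + 3*(-13) = -9 - 39 = -48)
p(39)*B = √(-1 + 39)*(-48) = √38*(-48) = -48*√38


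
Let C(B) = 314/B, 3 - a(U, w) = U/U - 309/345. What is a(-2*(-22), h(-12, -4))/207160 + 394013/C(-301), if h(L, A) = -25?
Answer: -1412702760229819/3740273800 ≈ -3.7770e+5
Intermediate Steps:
a(U, w) = 333/115 (a(U, w) = 3 - (U/U - 309/345) = 3 - (1 - 309*1/345) = 3 - (1 - 103/115) = 3 - 1*12/115 = 3 - 12/115 = 333/115)
a(-2*(-22), h(-12, -4))/207160 + 394013/C(-301) = (333/115)/207160 + 394013/((314/(-301))) = (333/115)*(1/207160) + 394013/((314*(-1/301))) = 333/23823400 + 394013/(-314/301) = 333/23823400 + 394013*(-301/314) = 333/23823400 - 118597913/314 = -1412702760229819/3740273800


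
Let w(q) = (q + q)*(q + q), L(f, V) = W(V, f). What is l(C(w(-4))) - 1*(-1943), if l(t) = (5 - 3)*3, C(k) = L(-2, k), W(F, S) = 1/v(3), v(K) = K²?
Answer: 1949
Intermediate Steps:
W(F, S) = ⅑ (W(F, S) = 1/(3²) = 1/9 = ⅑)
L(f, V) = ⅑
w(q) = 4*q² (w(q) = (2*q)*(2*q) = 4*q²)
C(k) = ⅑
l(t) = 6 (l(t) = 2*3 = 6)
l(C(w(-4))) - 1*(-1943) = 6 - 1*(-1943) = 6 + 1943 = 1949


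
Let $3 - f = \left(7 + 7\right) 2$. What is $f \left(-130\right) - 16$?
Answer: $3234$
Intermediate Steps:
$f = -25$ ($f = 3 - \left(7 + 7\right) 2 = 3 - 14 \cdot 2 = 3 - 28 = -25$)
$f \left(-130\right) - 16 = \left(-25\right) \left(-130\right) - 16 = 3250 - 16 = 3234$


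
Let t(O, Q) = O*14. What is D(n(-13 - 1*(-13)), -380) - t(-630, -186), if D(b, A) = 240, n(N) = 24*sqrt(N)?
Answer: 9060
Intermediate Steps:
t(O, Q) = 14*O
D(n(-13 - 1*(-13)), -380) - t(-630, -186) = 240 - 14*(-630) = 240 - 1*(-8820) = 240 + 8820 = 9060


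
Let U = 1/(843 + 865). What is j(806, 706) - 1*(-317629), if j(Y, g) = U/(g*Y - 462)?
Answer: 308457269506569/971124392 ≈ 3.1763e+5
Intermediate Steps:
U = 1/1708 ≈ 0.00058548
j(Y, g) = 1/(1708*(-462 + Y*g)) (j(Y, g) = 1/(1708*(g*Y - 462)) = 1/(1708*(Y*g - 462)) = 1/(1708*(-462 + Y*g)))
j(806, 706) - 1*(-317629) = 1/(1708*(-462 + 806*706)) - 1*(-317629) = 1/(1708*(-462 + 569036)) + 317629 = (1/1708)/568574 + 317629 = (1/1708)*(1/568574) + 317629 = 1/971124392 + 317629 = 308457269506569/971124392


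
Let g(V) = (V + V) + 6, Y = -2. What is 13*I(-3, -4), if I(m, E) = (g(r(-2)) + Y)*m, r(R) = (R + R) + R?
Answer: 312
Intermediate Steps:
r(R) = 3*R (r(R) = 2*R + R = 3*R)
g(V) = 6 + 2*V (g(V) = 2*V + 6 = 6 + 2*V)
I(m, E) = -8*m (I(m, E) = ((6 + 2*(3*(-2))) - 2)*m = ((6 + 2*(-6)) - 2)*m = ((6 - 12) - 2)*m = (-6 - 2)*m = -8*m)
13*I(-3, -4) = 13*(-8*(-3)) = 13*24 = 312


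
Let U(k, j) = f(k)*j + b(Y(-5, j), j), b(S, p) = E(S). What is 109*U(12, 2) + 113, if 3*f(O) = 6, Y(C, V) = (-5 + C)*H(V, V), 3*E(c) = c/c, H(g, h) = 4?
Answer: 1756/3 ≈ 585.33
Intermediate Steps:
E(c) = ⅓ (E(c) = (c/c)/3 = (⅓)*1 = ⅓)
Y(C, V) = -20 + 4*C (Y(C, V) = (-5 + C)*4 = -20 + 4*C)
f(O) = 2 (f(O) = (⅓)*6 = 2)
b(S, p) = ⅓
U(k, j) = ⅓ + 2*j (U(k, j) = 2*j + ⅓ = ⅓ + 2*j)
109*U(12, 2) + 113 = 109*(⅓ + 2*2) + 113 = 109*(⅓ + 4) + 113 = 109*(13/3) + 113 = 1417/3 + 113 = 1756/3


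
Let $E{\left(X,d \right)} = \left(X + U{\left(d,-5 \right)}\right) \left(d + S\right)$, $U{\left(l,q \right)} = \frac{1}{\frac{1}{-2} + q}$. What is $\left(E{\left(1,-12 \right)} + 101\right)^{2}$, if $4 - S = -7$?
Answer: $\frac{1214404}{121} \approx 10036.0$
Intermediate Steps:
$U{\left(l,q \right)} = \frac{1}{- \frac{1}{2} + q}$
$S = 11$ ($S = 4 - -7 = 4 + 7 = 11$)
$E{\left(X,d \right)} = \left(11 + d\right) \left(- \frac{2}{11} + X\right)$ ($E{\left(X,d \right)} = \left(X + \frac{2}{-1 + 2 \left(-5\right)}\right) \left(d + 11\right) = \left(X + \frac{2}{-1 - 10}\right) \left(11 + d\right) = \left(X + \frac{2}{-11}\right) \left(11 + d\right) = \left(X + 2 \left(- \frac{1}{11}\right)\right) \left(11 + d\right) = \left(X - \frac{2}{11}\right) \left(11 + d\right) = \left(- \frac{2}{11} + X\right) \left(11 + d\right) = \left(11 + d\right) \left(- \frac{2}{11} + X\right)$)
$\left(E{\left(1,-12 \right)} + 101\right)^{2} = \left(\left(-2 + 11 \cdot 1 - - \frac{24}{11} + 1 \left(-12\right)\right) + 101\right)^{2} = \left(\left(-2 + 11 + \frac{24}{11} - 12\right) + 101\right)^{2} = \left(- \frac{9}{11} + 101\right)^{2} = \left(\frac{1102}{11}\right)^{2} = \frac{1214404}{121}$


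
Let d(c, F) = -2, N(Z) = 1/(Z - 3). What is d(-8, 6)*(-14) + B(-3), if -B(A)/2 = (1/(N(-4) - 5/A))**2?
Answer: 13895/512 ≈ 27.139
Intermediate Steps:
N(Z) = 1/(-3 + Z)
B(A) = -2/(-1/7 - 5/A)**2 (B(A) = -2/(1/(-3 - 4) - 5/A)**2 = -2/(1/(-7) - 5/A)**2 = -2/(-1/7 - 5/A)**2)
d(-8, 6)*(-14) + B(-3) = -2*(-14) - 98*(-3)**2/(35 - 3)**2 = 28 - 98*9/32**2 = 28 - 98*9*1/1024 = 28 - 441/512 = 13895/512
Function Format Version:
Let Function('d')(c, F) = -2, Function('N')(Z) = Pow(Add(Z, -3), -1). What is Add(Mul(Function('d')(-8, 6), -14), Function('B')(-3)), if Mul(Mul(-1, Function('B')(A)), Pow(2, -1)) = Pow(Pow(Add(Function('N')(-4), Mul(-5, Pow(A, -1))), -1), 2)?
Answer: Rational(13895, 512) ≈ 27.139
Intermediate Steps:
Function('N')(Z) = Pow(Add(-3, Z), -1)
Function('B')(A) = Mul(-2, Pow(Add(Rational(-1, 7), Mul(-5, Pow(A, -1))), -2)) (Function('B')(A) = Mul(-2, Pow(Pow(Add(Pow(Add(-3, -4), -1), Mul(-5, Pow(A, -1))), -1), 2)) = Mul(-2, Pow(Pow(Add(Pow(-7, -1), Mul(-5, Pow(A, -1))), -1), 2)) = Mul(-2, Pow(Pow(Add(Rational(-1, 7), Mul(-5, Pow(A, -1))), -1), 2)) = Mul(-2, Pow(Add(Rational(-1, 7), Mul(-5, Pow(A, -1))), -2)))
Add(Mul(Function('d')(-8, 6), -14), Function('B')(-3)) = Add(Mul(-2, -14), Mul(-98, Pow(-3, 2), Pow(Add(35, -3), -2))) = Add(28, Mul(-98, 9, Pow(32, -2))) = Add(28, Mul(-98, 9, Rational(1, 1024))) = Add(28, Rational(-441, 512)) = Rational(13895, 512)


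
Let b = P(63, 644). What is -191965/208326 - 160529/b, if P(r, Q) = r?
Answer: -11151486083/4374846 ≈ -2549.0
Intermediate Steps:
b = 63
-191965/208326 - 160529/b = -191965/208326 - 160529/63 = -11151486083/4374846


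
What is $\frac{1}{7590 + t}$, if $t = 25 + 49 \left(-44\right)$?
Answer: $\frac{1}{5459} \approx 0.00018318$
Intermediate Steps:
$t = -2131$ ($t = 25 - 2156 = -2131$)
$\frac{1}{7590 + t} = \frac{1}{7590 - 2131} = \frac{1}{5459}$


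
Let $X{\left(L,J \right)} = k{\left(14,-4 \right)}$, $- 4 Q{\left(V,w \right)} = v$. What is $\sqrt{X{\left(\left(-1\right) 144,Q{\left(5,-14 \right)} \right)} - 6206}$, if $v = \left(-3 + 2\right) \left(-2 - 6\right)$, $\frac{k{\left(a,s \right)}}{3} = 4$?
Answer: $i \sqrt{6194} \approx 78.702 i$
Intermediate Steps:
$k{\left(a,s \right)} = 12$ ($k{\left(a,s \right)} = 3 \cdot 4 = 12$)
$v = 8$ ($v = \left(-1\right) \left(-8\right) = 8$)
$Q{\left(V,w \right)} = -2$ ($Q{\left(V,w \right)} = \left(- \frac{1}{4}\right) 8 = -2$)
$X{\left(L,J \right)} = 12$
$\sqrt{X{\left(\left(-1\right) 144,Q{\left(5,-14 \right)} \right)} - 6206} = \sqrt{12 - 6206} = \sqrt{-6194} = i \sqrt{6194}$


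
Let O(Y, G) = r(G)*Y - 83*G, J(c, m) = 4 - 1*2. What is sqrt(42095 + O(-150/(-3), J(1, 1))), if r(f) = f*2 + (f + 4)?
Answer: sqrt(42429) ≈ 205.98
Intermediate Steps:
J(c, m) = 2 (J(c, m) = 4 - 2 = 2)
r(f) = 4 + 3*f (r(f) = 2*f + (4 + f) = 4 + 3*f)
O(Y, G) = -83*G + Y*(4 + 3*G) (O(Y, G) = (4 + 3*G)*Y - 83*G = Y*(4 + 3*G) - 83*G = -83*G + Y*(4 + 3*G))
sqrt(42095 + O(-150/(-3), J(1, 1))) = sqrt(42095 + (-83*2 + (-150/(-3))*(4 + 3*2))) = sqrt(42095 + (-166 + (-150*(-1/3))*(4 + 6))) = sqrt(42095 + (-166 + 50*10)) = sqrt(42095 + (-166 + 500)) = sqrt(42095 + 334) = sqrt(42429)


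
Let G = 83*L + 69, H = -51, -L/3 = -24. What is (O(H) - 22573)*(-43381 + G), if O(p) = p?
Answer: 844689664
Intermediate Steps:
L = 72 (L = -3*(-24) = 72)
G = 6045 (G = 83*72 + 69 = 5976 + 69 = 6045)
(O(H) - 22573)*(-43381 + G) = (-51 - 22573)*(-43381 + 6045) = -22624*(-37336) = 844689664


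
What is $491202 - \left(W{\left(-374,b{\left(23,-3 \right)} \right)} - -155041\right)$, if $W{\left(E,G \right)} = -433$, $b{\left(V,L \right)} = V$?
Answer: $336594$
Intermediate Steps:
$491202 - \left(W{\left(-374,b{\left(23,-3 \right)} \right)} - -155041\right) = 491202 - \left(-433 - -155041\right) = 491202 - \left(-433 + 155041\right) = 491202 - 154608 = 336594$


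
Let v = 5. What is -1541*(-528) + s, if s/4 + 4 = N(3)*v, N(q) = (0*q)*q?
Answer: 813632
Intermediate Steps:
N(q) = 0 (N(q) = 0*q = 0)
s = -16 (s = -16 + 4*(0*5) = -16 + 4*0 = -16 + 0 = -16)
-1541*(-528) + s = -1541*(-528) - 16 = 813648 - 16 = 813632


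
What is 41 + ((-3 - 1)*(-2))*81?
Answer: 689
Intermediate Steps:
41 + ((-3 - 1)*(-2))*81 = 41 - 4*(-2)*81 = 41 + 8*81 = 41 + 648 = 689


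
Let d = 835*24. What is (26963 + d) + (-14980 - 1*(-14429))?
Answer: 46452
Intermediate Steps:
d = 20040
(26963 + d) + (-14980 - 1*(-14429)) = (26963 + 20040) + (-14980 - 1*(-14429)) = 47003 + (-14980 + 14429) = 47003 - 551 = 46452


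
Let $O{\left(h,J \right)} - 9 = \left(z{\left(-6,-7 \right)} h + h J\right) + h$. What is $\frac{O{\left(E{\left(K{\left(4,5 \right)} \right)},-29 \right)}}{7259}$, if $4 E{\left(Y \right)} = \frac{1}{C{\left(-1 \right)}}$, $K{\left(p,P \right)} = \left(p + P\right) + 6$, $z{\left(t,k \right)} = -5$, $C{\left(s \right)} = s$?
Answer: $\frac{69}{29036} \approx 0.0023764$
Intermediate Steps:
$K{\left(p,P \right)} = 6 + P + p$ ($K{\left(p,P \right)} = \left(P + p\right) + 6 = 6 + P + p$)
$E{\left(Y \right)} = - \frac{1}{4}$ ($E{\left(Y \right)} = \frac{1}{4 \left(-1\right)} = \frac{1}{4} \left(-1\right) = - \frac{1}{4}$)
$O{\left(h,J \right)} = 9 - 4 h + J h$ ($O{\left(h,J \right)} = 9 + \left(\left(- 5 h + h J\right) + h\right) = 9 + \left(\left(- 5 h + J h\right) + h\right) = 9 + \left(- 4 h + J h\right) = 9 - 4 h + J h$)
$\frac{O{\left(E{\left(K{\left(4,5 \right)} \right)},-29 \right)}}{7259} = \frac{9 - -1 - - \frac{29}{4}}{7259} = \left(9 + 1 + \frac{29}{4}\right) \frac{1}{7259} = \frac{69}{4} \cdot \frac{1}{7259} = \frac{69}{29036}$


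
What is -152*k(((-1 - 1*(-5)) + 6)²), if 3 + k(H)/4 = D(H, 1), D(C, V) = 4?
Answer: -608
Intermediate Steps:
k(H) = 4 (k(H) = -12 + 4*4 = -12 + 16 = 4)
-152*k(((-1 - 1*(-5)) + 6)²) = -152*4 = -608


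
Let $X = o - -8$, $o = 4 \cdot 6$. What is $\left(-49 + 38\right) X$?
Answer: $-352$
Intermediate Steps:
$o = 24$
$X = 32$ ($X = 24 - -8 = 24 + 8 = 32$)
$\left(-49 + 38\right) X = \left(-49 + 38\right) 32 = \left(-11\right) 32 = -352$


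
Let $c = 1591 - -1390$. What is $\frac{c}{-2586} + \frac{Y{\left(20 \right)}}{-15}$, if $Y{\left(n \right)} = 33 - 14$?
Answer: $- \frac{31283}{12930} \approx -2.4194$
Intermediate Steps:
$Y{\left(n \right)} = 19$ ($Y{\left(n \right)} = 33 - 14 = 19$)
$c = 2981$ ($c = 1591 + 1390 = 2981$)
$\frac{c}{-2586} + \frac{Y{\left(20 \right)}}{-15} = \frac{2981}{-2586} + \frac{19}{-15} = 2981 \left(- \frac{1}{2586}\right) + 19 \left(- \frac{1}{15}\right) = - \frac{2981}{2586} - \frac{19}{15} = - \frac{31283}{12930}$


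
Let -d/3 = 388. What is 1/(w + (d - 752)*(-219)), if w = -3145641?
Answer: -1/2726037 ≈ -3.6683e-7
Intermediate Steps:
d = -1164 (d = -3*388 = -1164)
1/(w + (d - 752)*(-219)) = 1/(-3145641 + (-1164 - 752)*(-219)) = 1/(-3145641 - 1916*(-219)) = 1/(-3145641 + 419604) = 1/(-2726037) = -1/2726037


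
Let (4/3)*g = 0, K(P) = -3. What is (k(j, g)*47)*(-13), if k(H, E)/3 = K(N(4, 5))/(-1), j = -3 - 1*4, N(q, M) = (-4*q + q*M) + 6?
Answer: -5499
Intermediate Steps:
N(q, M) = 6 - 4*q + M*q (N(q, M) = (-4*q + M*q) + 6 = 6 - 4*q + M*q)
j = -7 (j = -3 - 4 = -7)
g = 0 (g = (¾)*0 = 0)
k(H, E) = 9 (k(H, E) = 3*(-3/(-1)) = 3*(-3*(-1)) = 3*3 = 9)
(k(j, g)*47)*(-13) = (9*47)*(-13) = 423*(-13) = -5499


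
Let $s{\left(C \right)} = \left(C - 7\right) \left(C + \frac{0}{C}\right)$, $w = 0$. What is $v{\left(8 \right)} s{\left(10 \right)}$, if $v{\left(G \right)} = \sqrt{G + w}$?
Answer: $60 \sqrt{2} \approx 84.853$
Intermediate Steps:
$v{\left(G \right)} = \sqrt{G}$ ($v{\left(G \right)} = \sqrt{G + 0} = \sqrt{G}$)
$s{\left(C \right)} = C \left(-7 + C\right)$ ($s{\left(C \right)} = \left(-7 + C\right) \left(C + 0\right) = \left(-7 + C\right) C = C \left(-7 + C\right)$)
$v{\left(8 \right)} s{\left(10 \right)} = \sqrt{8} \cdot 10 \left(-7 + 10\right) = 2 \sqrt{2} \cdot 10 \cdot 3 = 2 \sqrt{2} \cdot 30 = 60 \sqrt{2}$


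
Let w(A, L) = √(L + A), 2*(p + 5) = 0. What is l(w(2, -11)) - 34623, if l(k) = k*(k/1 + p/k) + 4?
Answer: -34633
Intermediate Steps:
p = -5 (p = -5 + (½)*0 = -5 + 0 = -5)
w(A, L) = √(A + L)
l(k) = 4 + k*(k - 5/k) (l(k) = k*(k/1 - 5/k) + 4 = k*(k*1 - 5/k) + 4 = k*(k - 5/k) + 4 = 4 + k*(k - 5/k))
l(w(2, -11)) - 34623 = (-1 + (√(2 - 11))²) - 34623 = (-1 + (√(-9))²) - 34623 = (-1 + (3*I)²) - 34623 = (-1 - 9) - 34623 = -10 - 34623 = -34633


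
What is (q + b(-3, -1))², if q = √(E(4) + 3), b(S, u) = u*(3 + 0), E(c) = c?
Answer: (3 - √7)² ≈ 0.12549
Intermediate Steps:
b(S, u) = 3*u (b(S, u) = u*3 = 3*u)
q = √7 (q = √(4 + 3) = √7 ≈ 2.6458)
(q + b(-3, -1))² = (√7 + 3*(-1))² = (√7 - 3)² = (-3 + √7)²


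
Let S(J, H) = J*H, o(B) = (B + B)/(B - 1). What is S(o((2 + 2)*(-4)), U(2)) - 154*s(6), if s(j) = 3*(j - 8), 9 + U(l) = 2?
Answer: 15484/17 ≈ 910.82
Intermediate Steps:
o(B) = 2*B/(-1 + B) (o(B) = (2*B)/(-1 + B) = 2*B/(-1 + B))
U(l) = -7 (U(l) = -9 + 2 = -7)
s(j) = -24 + 3*j (s(j) = 3*(-8 + j) = -24 + 3*j)
S(J, H) = H*J
S(o((2 + 2)*(-4)), U(2)) - 154*s(6) = -14*(2 + 2)*(-4)/(-1 + (2 + 2)*(-4)) - 154*(-24 + 3*6) = -14*4*(-4)/(-1 + 4*(-4)) - 154*(-24 + 18) = -14*(-16)/(-1 - 16) - 154*(-6) = -14*(-16)/(-17) + 924 = -14*(-16)*(-1)/17 + 924 = -7*32/17 + 924 = -224/17 + 924 = 15484/17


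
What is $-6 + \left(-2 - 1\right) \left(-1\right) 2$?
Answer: $0$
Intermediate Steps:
$-6 + \left(-2 - 1\right) \left(-1\right) 2 = -6 + \left(-3\right) \left(-1\right) 2 = -6 + 3 \cdot 2 = -6 + 6 = 0$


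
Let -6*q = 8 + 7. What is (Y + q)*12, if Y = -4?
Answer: -78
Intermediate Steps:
q = -5/2 (q = -(8 + 7)/6 = -⅙*15 = -5/2 ≈ -2.5000)
(Y + q)*12 = (-4 - 5/2)*12 = -13/2*12 = -78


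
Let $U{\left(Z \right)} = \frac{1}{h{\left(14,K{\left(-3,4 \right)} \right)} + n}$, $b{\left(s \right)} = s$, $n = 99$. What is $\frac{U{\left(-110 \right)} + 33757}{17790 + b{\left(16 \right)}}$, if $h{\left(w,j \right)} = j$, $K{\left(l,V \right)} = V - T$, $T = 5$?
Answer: $\frac{3308187}{1744988} \approx 1.8958$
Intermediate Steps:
$K{\left(l,V \right)} = -5 + V$ ($K{\left(l,V \right)} = V - 5 = -5 + V$)
$U{\left(Z \right)} = \frac{1}{98}$ ($U{\left(Z \right)} = \frac{1}{\left(-5 + 4\right) + 99} = \frac{1}{-1 + 99} = \frac{1}{98}$)
$\frac{U{\left(-110 \right)} + 33757}{17790 + b{\left(16 \right)}} = \frac{\frac{1}{98} + 33757}{17790 + 16} = \frac{3308187}{98 \cdot 17806} = \frac{3308187}{98} \cdot \frac{1}{17806} = \frac{3308187}{1744988}$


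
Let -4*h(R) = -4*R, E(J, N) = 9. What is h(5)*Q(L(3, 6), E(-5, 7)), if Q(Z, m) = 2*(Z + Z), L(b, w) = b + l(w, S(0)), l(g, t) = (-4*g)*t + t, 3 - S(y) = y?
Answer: -1320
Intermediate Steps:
S(y) = 3 - y
l(g, t) = t - 4*g*t (l(g, t) = -4*g*t + t = t - 4*g*t)
L(b, w) = 3 + b - 12*w (L(b, w) = b + (3 - 1*0)*(1 - 4*w) = b + (3 + 0)*(1 - 4*w) = b + 3*(1 - 4*w) = b + (3 - 12*w) = 3 + b - 12*w)
Q(Z, m) = 4*Z (Q(Z, m) = 2*(2*Z) = 4*Z)
h(R) = R (h(R) = -(-1)*R = R)
h(5)*Q(L(3, 6), E(-5, 7)) = 5*(4*(3 + 3 - 12*6)) = 5*(4*(3 + 3 - 72)) = 5*(4*(-66)) = 5*(-264) = -1320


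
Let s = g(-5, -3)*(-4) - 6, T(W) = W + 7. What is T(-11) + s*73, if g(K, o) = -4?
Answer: 726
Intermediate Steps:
T(W) = 7 + W
s = 10 (s = -4*(-4) - 6 = 16 - 6 = 10)
T(-11) + s*73 = (7 - 11) + 10*73 = -4 + 730 = 726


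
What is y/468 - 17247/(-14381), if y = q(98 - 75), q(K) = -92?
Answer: 1687136/1682577 ≈ 1.0027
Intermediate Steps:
y = -92
y/468 - 17247/(-14381) = -92/468 - 17247/(-14381) = -92*1/468 - 17247*(-1/14381) = -23/117 + 17247/14381 = 1687136/1682577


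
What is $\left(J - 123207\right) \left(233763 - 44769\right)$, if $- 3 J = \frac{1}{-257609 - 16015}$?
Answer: $- \frac{245055378666769}{10524} \approx -2.3285 \cdot 10^{10}$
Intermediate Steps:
$J = \frac{1}{820872}$ ($J = - \frac{1}{3 \left(-257609 - 16015\right)} = - \frac{1}{3 \left(-273624\right)} = \left(- \frac{1}{3}\right) \left(- \frac{1}{273624}\right) = \frac{1}{820872} \approx 1.2182 \cdot 10^{-6}$)
$\left(J - 123207\right) \left(233763 - 44769\right) = \left(\frac{1}{820872} - 123207\right) \left(233763 - 44769\right) = - \frac{101137176503 \left(233763 + \left(-234249 + 189480\right)\right)}{820872} = - \frac{101137176503 \left(233763 - 44769\right)}{820872} = \left(- \frac{101137176503}{820872}\right) 188994 = - \frac{245055378666769}{10524}$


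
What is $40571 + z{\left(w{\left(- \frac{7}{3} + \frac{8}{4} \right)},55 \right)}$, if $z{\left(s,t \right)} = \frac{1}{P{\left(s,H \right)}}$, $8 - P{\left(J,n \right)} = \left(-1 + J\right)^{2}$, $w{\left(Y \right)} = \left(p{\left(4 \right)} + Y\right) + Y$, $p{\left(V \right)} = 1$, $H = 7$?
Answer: $\frac{2758837}{68} \approx 40571.0$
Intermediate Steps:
$w{\left(Y \right)} = 1 + 2 Y$ ($w{\left(Y \right)} = \left(1 + Y\right) + Y = 1 + 2 Y$)
$P{\left(J,n \right)} = 8 - \left(-1 + J\right)^{2}$
$z{\left(s,t \right)} = \frac{1}{8 - \left(-1 + s\right)^{2}}$
$40571 + z{\left(w{\left(- \frac{7}{3} + \frac{8}{4} \right)},55 \right)} = 40571 - \frac{1}{-8 + \left(-1 + \left(1 + 2 \left(- \frac{7}{3} + \frac{8}{4}\right)\right)\right)^{2}} = 40571 - \frac{1}{-8 + \left(-1 + \left(1 + 2 \left(\left(-7\right) \frac{1}{3} + 8 \cdot \frac{1}{4}\right)\right)\right)^{2}} = 40571 - \frac{1}{-8 + \left(-1 + \left(1 + 2 \left(- \frac{7}{3} + 2\right)\right)\right)^{2}} = 40571 - \frac{1}{-8 + \left(-1 + \left(1 + 2 \left(- \frac{1}{3}\right)\right)\right)^{2}} = 40571 - \frac{1}{-8 + \left(-1 + \left(1 - \frac{2}{3}\right)\right)^{2}} = 40571 - \frac{1}{-8 + \left(-1 + \frac{1}{3}\right)^{2}} = 40571 - \frac{1}{-8 + \left(- \frac{2}{3}\right)^{2}} = 40571 - \frac{1}{-8 + \frac{4}{9}} = 40571 - \frac{1}{- \frac{68}{9}} = 40571 - - \frac{9}{68} = 40571 + \frac{9}{68} = \frac{2758837}{68}$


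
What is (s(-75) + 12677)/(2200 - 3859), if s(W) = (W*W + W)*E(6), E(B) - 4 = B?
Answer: -863/21 ≈ -41.095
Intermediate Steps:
E(B) = 4 + B
s(W) = 10*W + 10*W**2 (s(W) = (W*W + W)*(4 + 6) = (W**2 + W)*10 = (W + W**2)*10 = 10*W + 10*W**2)
(s(-75) + 12677)/(2200 - 3859) = (10*(-75)*(1 - 75) + 12677)/(2200 - 3859) = (10*(-75)*(-74) + 12677)/(-1659) = (55500 + 12677)*(-1/1659) = 68177*(-1/1659) = -863/21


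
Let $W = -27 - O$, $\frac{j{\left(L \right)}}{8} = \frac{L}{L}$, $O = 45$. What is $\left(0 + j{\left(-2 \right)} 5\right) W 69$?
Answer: $-198720$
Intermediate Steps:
$j{\left(L \right)} = 8$ ($j{\left(L \right)} = 8 \frac{L}{L} = 8 \cdot 1 = 8$)
$W = -72$ ($W = -27 - 45 = -72$)
$\left(0 + j{\left(-2 \right)} 5\right) W 69 = \left(0 + 8 \cdot 5\right) \left(-72\right) 69 = \left(0 + 40\right) \left(-72\right) 69 = 40 \left(-72\right) 69 = \left(-2880\right) 69 = -198720$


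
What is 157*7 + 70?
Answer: 1169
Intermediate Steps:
157*7 + 70 = 1099 + 70 = 1169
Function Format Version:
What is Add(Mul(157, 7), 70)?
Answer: 1169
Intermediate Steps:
Add(Mul(157, 7), 70) = Add(1099, 70) = 1169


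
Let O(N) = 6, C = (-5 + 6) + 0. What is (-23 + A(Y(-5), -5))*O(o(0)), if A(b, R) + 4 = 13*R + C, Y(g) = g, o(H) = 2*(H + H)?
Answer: -546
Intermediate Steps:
o(H) = 4*H (o(H) = 2*(2*H) = 4*H)
C = 1 (C = 1 + 0 = 1)
A(b, R) = -3 + 13*R (A(b, R) = -4 + (13*R + 1) = -4 + (1 + 13*R) = -3 + 13*R)
(-23 + A(Y(-5), -5))*O(o(0)) = (-23 + (-3 + 13*(-5)))*6 = (-23 + (-3 - 65))*6 = (-23 - 68)*6 = -91*6 = -546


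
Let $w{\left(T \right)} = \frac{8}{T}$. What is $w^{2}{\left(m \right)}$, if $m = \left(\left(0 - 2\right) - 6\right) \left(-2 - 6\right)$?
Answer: $\frac{1}{64} \approx 0.015625$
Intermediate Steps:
$m = 64$ ($m = \left(-2 - 6\right) \left(-8\right) = \left(-8\right) \left(-8\right) = 64$)
$w^{2}{\left(m \right)} = \left(\frac{8}{64}\right)^{2} = \left(8 \cdot \frac{1}{64}\right)^{2} = \left(\frac{1}{8}\right)^{2} = \frac{1}{64}$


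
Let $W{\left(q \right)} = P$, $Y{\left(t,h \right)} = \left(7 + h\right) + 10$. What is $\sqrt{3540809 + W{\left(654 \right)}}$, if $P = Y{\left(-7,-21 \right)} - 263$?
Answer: $\sqrt{3540542} \approx 1881.6$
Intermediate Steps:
$Y{\left(t,h \right)} = 17 + h$
$P = -267$ ($P = \left(17 - 21\right) - 263 = -4 - 263 = -267$)
$W{\left(q \right)} = -267$
$\sqrt{3540809 + W{\left(654 \right)}} = \sqrt{3540809 - 267} = \sqrt{3540542}$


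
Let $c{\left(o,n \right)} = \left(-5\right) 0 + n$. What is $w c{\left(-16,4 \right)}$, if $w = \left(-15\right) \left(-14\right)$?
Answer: $840$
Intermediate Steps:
$w = 210$
$c{\left(o,n \right)} = n$ ($c{\left(o,n \right)} = 0 + n = n$)
$w c{\left(-16,4 \right)} = 210 \cdot 4 = 840$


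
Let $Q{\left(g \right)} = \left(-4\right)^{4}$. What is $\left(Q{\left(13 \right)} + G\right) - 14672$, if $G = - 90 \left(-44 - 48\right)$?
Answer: $-6136$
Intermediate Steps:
$Q{\left(g \right)} = 256$
$G = 8280$ ($G = - 90 \left(-44 - 48\right) = \left(-90\right) \left(-92\right) = 8280$)
$\left(Q{\left(13 \right)} + G\right) - 14672 = \left(256 + 8280\right) - 14672 = 8536 - 14672 = -6136$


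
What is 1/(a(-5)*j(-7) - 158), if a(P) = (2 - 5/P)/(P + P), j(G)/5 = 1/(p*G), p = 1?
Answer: -14/2209 ≈ -0.0063377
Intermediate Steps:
j(G) = 5/G (j(G) = 5*(1/(1*G)) = 5*(1/G) = 5/G)
a(P) = (2 - 5/P)/(2*P) (a(P) = (2 - 5/P)/((2*P)) = (2 - 5/P)*(1/(2*P)) = (2 - 5/P)/(2*P))
1/(a(-5)*j(-7) - 158) = 1/(((-5/2 - 5)/(-5)²)*(5/(-7)) - 158) = 1/(((1/25)*(-15/2))*(5*(-⅐)) - 158) = 1/(-3/10*(-5/7) - 158) = 1/(3/14 - 158) = 1/(-2209/14) = -14/2209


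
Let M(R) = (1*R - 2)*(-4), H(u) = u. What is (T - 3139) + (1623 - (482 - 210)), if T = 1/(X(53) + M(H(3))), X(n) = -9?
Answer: -23245/13 ≈ -1788.1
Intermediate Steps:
M(R) = 8 - 4*R (M(R) = (R - 2)*(-4) = (-2 + R)*(-4) = 8 - 4*R)
T = -1/13 (T = 1/(-9 + (8 - 4*3)) = 1/(-9 + (8 - 12)) = 1/(-9 - 4) = 1/(-13) = -1/13 ≈ -0.076923)
(T - 3139) + (1623 - (482 - 210)) = (-1/13 - 3139) + (1623 - (482 - 210)) = -40808/13 + (1623 - 1*272) = -40808/13 + (1623 - 272) = -40808/13 + 1351 = -23245/13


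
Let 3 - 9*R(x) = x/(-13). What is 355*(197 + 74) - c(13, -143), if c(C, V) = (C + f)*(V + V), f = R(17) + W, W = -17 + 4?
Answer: 867077/9 ≈ 96342.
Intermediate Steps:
R(x) = ⅓ + x/117 (R(x) = ⅓ - x/(9*(-13)) = ⅓ - x*(-1)/(9*13) = ⅓ - (-1)*x/117 = ⅓ + x/117)
W = -13
f = -1465/117 (f = (⅓ + (1/117)*17) - 13 = (⅓ + 17/117) - 13 = 56/117 - 13 = -1465/117 ≈ -12.521)
c(C, V) = 2*V*(-1465/117 + C) (c(C, V) = (C - 1465/117)*(V + V) = (-1465/117 + C)*(2*V) = 2*V*(-1465/117 + C))
355*(197 + 74) - c(13, -143) = 355*(197 + 74) - 2*(-143)*(-1465 + 117*13)/117 = 355*271 - 2*(-143)*(-1465 + 1521)/117 = 96205 - 2*(-143)*56/117 = 96205 - 1*(-1232/9) = 96205 + 1232/9 = 867077/9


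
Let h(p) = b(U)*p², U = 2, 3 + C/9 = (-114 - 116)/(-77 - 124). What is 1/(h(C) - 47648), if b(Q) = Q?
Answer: -4489/211387550 ≈ -2.1236e-5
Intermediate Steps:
C = -1119/67 (C = -27 + 9*((-114 - 116)/(-77 - 124)) = -27 + 9*(-230/(-201)) = -27 + 9*(-230*(-1/201)) = -27 + 9*(230/201) = -27 + 690/67 = -1119/67 ≈ -16.701)
h(p) = 2*p²
1/(h(C) - 47648) = 1/(2*(-1119/67)² - 47648) = 1/(2*(1252161/4489) - 47648) = 1/(2504322/4489 - 47648) = 1/(-211387550/4489) = -4489/211387550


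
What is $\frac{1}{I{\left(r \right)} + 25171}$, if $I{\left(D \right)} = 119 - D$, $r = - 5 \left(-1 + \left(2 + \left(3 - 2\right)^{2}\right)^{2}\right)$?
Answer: $\frac{1}{25330} \approx 3.9479 \cdot 10^{-5}$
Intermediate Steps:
$r = -40$ ($r = - 5 \left(-1 + \left(2 + 1^{2}\right)^{2}\right) = - 5 \left(-1 + \left(2 + 1\right)^{2}\right) = - 5 \left(-1 + 3^{2}\right) = - 5 \left(-1 + 9\right) = \left(-5\right) 8 = -40$)
$\frac{1}{I{\left(r \right)} + 25171} = \frac{1}{\left(119 - -40\right) + 25171} = \frac{1}{\left(119 + 40\right) + 25171} = \frac{1}{159 + 25171} = \frac{1}{25330}$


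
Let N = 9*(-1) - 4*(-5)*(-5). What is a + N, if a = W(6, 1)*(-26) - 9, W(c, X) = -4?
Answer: -14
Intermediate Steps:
a = 95 (a = -4*(-26) - 9 = 104 - 9 = 95)
N = -109 (N = -9 + 20*(-5) = -9 - 100 = -109)
a + N = 95 - 109 = -14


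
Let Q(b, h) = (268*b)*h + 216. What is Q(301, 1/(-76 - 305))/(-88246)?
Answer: -814/16810863 ≈ -4.8421e-5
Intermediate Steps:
Q(b, h) = 216 + 268*b*h (Q(b, h) = 268*b*h + 216 = 216 + 268*b*h)
Q(301, 1/(-76 - 305))/(-88246) = (216 + 268*301/(-76 - 305))/(-88246) = (216 + 268*301/(-381))*(-1/88246) = (216 + 268*301*(-1/381))*(-1/88246) = (216 - 80668/381)*(-1/88246) = (1628/381)*(-1/88246) = -814/16810863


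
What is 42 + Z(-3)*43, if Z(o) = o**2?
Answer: 429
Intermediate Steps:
42 + Z(-3)*43 = 42 + (-3)**2*43 = 42 + 9*43 = 42 + 387 = 429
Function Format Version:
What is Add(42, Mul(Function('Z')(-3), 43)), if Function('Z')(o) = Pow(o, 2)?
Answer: 429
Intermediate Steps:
Add(42, Mul(Function('Z')(-3), 43)) = Add(42, Mul(Pow(-3, 2), 43)) = Add(42, Mul(9, 43)) = Add(42, 387) = 429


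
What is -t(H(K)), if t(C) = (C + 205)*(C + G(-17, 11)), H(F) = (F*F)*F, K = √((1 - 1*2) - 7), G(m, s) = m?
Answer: 3997 + 3008*I*√2 ≈ 3997.0 + 4254.0*I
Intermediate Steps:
K = 2*I*√2 (K = √((1 - 2) - 7) = √(-1 - 7) = √(-8) = 2*I*√2 ≈ 2.8284*I)
H(F) = F³ (H(F) = F²*F = F³)
t(C) = (-17 + C)*(205 + C) (t(C) = (C + 205)*(C - 17) = (205 + C)*(-17 + C) = (-17 + C)*(205 + C))
-t(H(K)) = -(-3485 + ((2*I*√2)³)² + 188*(2*I*√2)³) = -(-3485 + (-16*I*√2)² + 188*(-16*I*√2)) = -(-3485 - 512 - 3008*I*√2) = -(-3997 - 3008*I*√2) = 3997 + 3008*I*√2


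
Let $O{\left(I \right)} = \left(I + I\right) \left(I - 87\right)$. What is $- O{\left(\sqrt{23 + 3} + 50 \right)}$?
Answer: $3648 - 26 \sqrt{26} \approx 3515.4$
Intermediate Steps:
$O{\left(I \right)} = 2 I \left(-87 + I\right)$
$- O{\left(\sqrt{23 + 3} + 50 \right)} = - 2 \left(\sqrt{23 + 3} + 50\right) \left(-87 + \left(\sqrt{23 + 3} + 50\right)\right) = - 2 \left(\sqrt{26} + 50\right) \left(-87 + \left(\sqrt{26} + 50\right)\right) = - 2 \left(50 + \sqrt{26}\right) \left(-87 + \left(50 + \sqrt{26}\right)\right) = - 2 \left(50 + \sqrt{26}\right) \left(-37 + \sqrt{26}\right) = - 2 \left(-37 + \sqrt{26}\right) \left(50 + \sqrt{26}\right)$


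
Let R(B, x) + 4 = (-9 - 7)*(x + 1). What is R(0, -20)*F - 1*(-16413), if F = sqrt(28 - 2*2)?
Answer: 16413 + 600*sqrt(6) ≈ 17883.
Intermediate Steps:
F = 2*sqrt(6) (F = sqrt(28 - 4) = sqrt(24) = 2*sqrt(6) ≈ 4.8990)
R(B, x) = -20 - 16*x (R(B, x) = -4 + (-9 - 7)*(x + 1) = -4 - 16*(1 + x) = -4 + (-16 - 16*x) = -20 - 16*x)
R(0, -20)*F - 1*(-16413) = (-20 - 16*(-20))*(2*sqrt(6)) - 1*(-16413) = (-20 + 320)*(2*sqrt(6)) + 16413 = 300*(2*sqrt(6)) + 16413 = 600*sqrt(6) + 16413 = 16413 + 600*sqrt(6)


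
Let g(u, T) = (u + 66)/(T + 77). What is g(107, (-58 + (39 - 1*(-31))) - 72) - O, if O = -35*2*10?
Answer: 12073/17 ≈ 710.18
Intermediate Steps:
g(u, T) = (66 + u)/(77 + T)
O = -700 (O = -70*10 = -700)
g(107, (-58 + (39 - 1*(-31))) - 72) - O = (66 + 107)/(77 + ((-58 + (39 - 1*(-31))) - 72)) - 1*(-700) = 173/(77 + ((-58 + (39 + 31)) - 72)) + 700 = 173/(77 + ((-58 + 70) - 72)) + 700 = 173/(77 + (12 - 72)) + 700 = 173/(77 - 60) + 700 = 173/17 + 700 = 12073/17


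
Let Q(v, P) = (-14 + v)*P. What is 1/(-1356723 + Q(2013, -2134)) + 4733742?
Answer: 26615885698037/5622589 ≈ 4.7337e+6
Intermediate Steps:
Q(v, P) = P*(-14 + v)
1/(-1356723 + Q(2013, -2134)) + 4733742 = 1/(-1356723 - 2134*(-14 + 2013)) + 4733742 = 1/(-1356723 - 2134*1999) + 4733742 = 1/(-1356723 - 4265866) + 4733742 = 1/(-5622589) + 4733742 = -1/5622589 + 4733742 = 26615885698037/5622589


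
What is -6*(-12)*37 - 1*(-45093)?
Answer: 47757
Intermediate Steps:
-6*(-12)*37 - 1*(-45093) = 72*37 + 45093 = 2664 + 45093 = 47757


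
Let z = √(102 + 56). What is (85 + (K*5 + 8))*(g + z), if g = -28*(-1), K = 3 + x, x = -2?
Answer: 2744 + 98*√158 ≈ 3975.8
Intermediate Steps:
K = 1 (K = 3 - 2 = 1)
g = 28
z = √158 ≈ 12.570
(85 + (K*5 + 8))*(g + z) = (85 + (1*5 + 8))*(28 + √158) = (85 + (5 + 8))*(28 + √158) = (85 + 13)*(28 + √158) = 98*(28 + √158) = 2744 + 98*√158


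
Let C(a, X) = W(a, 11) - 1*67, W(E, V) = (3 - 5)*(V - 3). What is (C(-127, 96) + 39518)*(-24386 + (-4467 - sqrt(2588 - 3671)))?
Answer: -1137818055 - 749265*I*sqrt(3) ≈ -1.1378e+9 - 1.2978e+6*I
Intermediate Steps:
W(E, V) = 6 - 2*V (W(E, V) = -2*(-3 + V) = 6 - 2*V)
C(a, X) = -83 (C(a, X) = (6 - 2*11) - 1*67 = (6 - 22) - 67 = -16 - 67 = -83)
(C(-127, 96) + 39518)*(-24386 + (-4467 - sqrt(2588 - 3671))) = (-83 + 39518)*(-24386 + (-4467 - sqrt(2588 - 3671))) = 39435*(-24386 + (-4467 - sqrt(-1083))) = 39435*(-24386 + (-4467 - 19*I*sqrt(3))) = 39435*(-28853 - 19*I*sqrt(3)) = -1137818055 - 749265*I*sqrt(3)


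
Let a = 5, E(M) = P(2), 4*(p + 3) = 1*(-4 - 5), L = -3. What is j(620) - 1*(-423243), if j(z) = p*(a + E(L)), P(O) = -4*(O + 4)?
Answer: 1693371/4 ≈ 4.2334e+5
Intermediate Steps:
p = -21/4 (p = -3 + (1*(-4 - 5))/4 = -3 + (1*(-9))/4 = -3 + (¼)*(-9) = -3 - 9/4 = -21/4 ≈ -5.2500)
P(O) = -16 - 4*O (P(O) = -4*(4 + O) = -16 - 4*O)
E(M) = -24 (E(M) = -16 - 4*2 = -16 - 8 = -24)
j(z) = 399/4 (j(z) = -21*(5 - 24)/4 = -21/4*(-19) = 399/4)
j(620) - 1*(-423243) = 399/4 - 1*(-423243) = 399/4 + 423243 = 1693371/4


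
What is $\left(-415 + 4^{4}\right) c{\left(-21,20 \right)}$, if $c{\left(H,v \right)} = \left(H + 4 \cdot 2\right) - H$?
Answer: $-1272$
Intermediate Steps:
$c{\left(H,v \right)} = 8$ ($c{\left(H,v \right)} = \left(H + 8\right) - H = \left(8 + H\right) - H = 8$)
$\left(-415 + 4^{4}\right) c{\left(-21,20 \right)} = \left(-415 + 4^{4}\right) 8 = \left(-415 + 256\right) 8 = \left(-159\right) 8 = -1272$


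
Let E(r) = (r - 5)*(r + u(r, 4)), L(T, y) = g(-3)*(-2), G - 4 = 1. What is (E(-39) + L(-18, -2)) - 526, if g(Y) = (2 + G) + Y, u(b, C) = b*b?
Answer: -65742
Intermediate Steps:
G = 5 (G = 4 + 1 = 5)
u(b, C) = b²
g(Y) = 7 + Y (g(Y) = (2 + 5) + Y = 7 + Y)
L(T, y) = -8 (L(T, y) = (7 - 3)*(-2) = 4*(-2) = -8)
E(r) = (-5 + r)*(r + r²) (E(r) = (r - 5)*(r + r²) = (-5 + r)*(r + r²))
(E(-39) + L(-18, -2)) - 526 = (-39*(-5 + (-39)² - 4*(-39)) - 8) - 526 = (-39*(-5 + 1521 + 156) - 8) - 526 = (-39*1672 - 8) - 526 = (-65208 - 8) - 526 = -65216 - 526 = -65742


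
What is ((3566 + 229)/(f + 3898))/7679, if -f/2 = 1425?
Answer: 3795/8047592 ≈ 0.00047157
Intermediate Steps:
f = -2850 (f = -2*1425 = -2850)
((3566 + 229)/(f + 3898))/7679 = ((3566 + 229)/(-2850 + 3898))/7679 = (3795/1048)*(1/7679) = 3795/8047592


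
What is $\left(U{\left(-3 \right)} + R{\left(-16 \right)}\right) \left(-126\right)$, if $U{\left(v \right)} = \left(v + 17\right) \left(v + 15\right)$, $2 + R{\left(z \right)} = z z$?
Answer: $-53172$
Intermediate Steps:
$R{\left(z \right)} = -2 + z^{2}$ ($R{\left(z \right)} = -2 + z z = -2 + z^{2}$)
$U{\left(v \right)} = \left(15 + v\right) \left(17 + v\right)$ ($U{\left(v \right)} = \left(17 + v\right) \left(15 + v\right) = \left(15 + v\right) \left(17 + v\right)$)
$\left(U{\left(-3 \right)} + R{\left(-16 \right)}\right) \left(-126\right) = \left(\left(255 + \left(-3\right)^{2} + 32 \left(-3\right)\right) - \left(2 - \left(-16\right)^{2}\right)\right) \left(-126\right) = \left(\left(255 + 9 - 96\right) + \left(-2 + 256\right)\right) \left(-126\right) = \left(168 + 254\right) \left(-126\right) = 422 \left(-126\right) = -53172$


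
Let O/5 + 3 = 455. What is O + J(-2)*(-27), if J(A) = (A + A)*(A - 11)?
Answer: 856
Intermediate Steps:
J(A) = 2*A*(-11 + A) (J(A) = (2*A)*(-11 + A) = 2*A*(-11 + A))
O = 2260 (O = -15 + 5*455 = -15 + 2275 = 2260)
O + J(-2)*(-27) = 2260 + (2*(-2)*(-11 - 2))*(-27) = 2260 + (2*(-2)*(-13))*(-27) = 2260 + 52*(-27) = 2260 - 1404 = 856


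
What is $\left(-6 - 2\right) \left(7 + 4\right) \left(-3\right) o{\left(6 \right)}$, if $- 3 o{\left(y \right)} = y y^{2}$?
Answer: $-19008$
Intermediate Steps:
$o{\left(y \right)} = - \frac{y^{3}}{3}$ ($o{\left(y \right)} = - \frac{y y^{2}}{3} = - \frac{y^{3}}{3}$)
$\left(-6 - 2\right) \left(7 + 4\right) \left(-3\right) o{\left(6 \right)} = \left(-6 - 2\right) \left(7 + 4\right) \left(-3\right) \left(- \frac{6^{3}}{3}\right) = \left(-8\right) 11 \left(-3\right) \left(\left(- \frac{1}{3}\right) 216\right) = \left(-88\right) \left(-3\right) \left(-72\right) = 264 \left(-72\right) = -19008$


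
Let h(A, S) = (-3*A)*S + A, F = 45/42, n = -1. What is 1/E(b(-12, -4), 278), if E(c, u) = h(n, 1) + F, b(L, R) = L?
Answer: 14/43 ≈ 0.32558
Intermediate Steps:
F = 15/14 (F = 45*(1/42) = 15/14 ≈ 1.0714)
h(A, S) = A - 3*A*S (h(A, S) = -3*A*S + A = A - 3*A*S)
E(c, u) = 43/14 (E(c, u) = -(1 - 3*1) + 15/14 = -(1 - 3) + 15/14 = -1*(-2) + 15/14 = 2 + 15/14 = 43/14)
1/E(b(-12, -4), 278) = 1/(43/14) = 14/43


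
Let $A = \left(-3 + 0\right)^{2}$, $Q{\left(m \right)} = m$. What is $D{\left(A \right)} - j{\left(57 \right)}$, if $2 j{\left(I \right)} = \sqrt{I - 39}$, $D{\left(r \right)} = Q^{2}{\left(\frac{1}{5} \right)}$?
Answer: $\frac{1}{25} - \frac{3 \sqrt{2}}{2} \approx -2.0813$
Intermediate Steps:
$A = 9$ ($A = \left(-3\right)^{2} = 9$)
$D{\left(r \right)} = \frac{1}{25}$ ($D{\left(r \right)} = \left(\frac{1}{5}\right)^{2} = \frac{1}{25}$)
$j{\left(I \right)} = \frac{\sqrt{-39 + I}}{2}$ ($j{\left(I \right)} = \frac{\sqrt{I - 39}}{2} = \frac{\sqrt{-39 + I}}{2}$)
$D{\left(A \right)} - j{\left(57 \right)} = \frac{1}{25} - \frac{\sqrt{-39 + 57}}{2} = \frac{1}{25} - \frac{\sqrt{18}}{2} = \frac{1}{25} - \frac{3 \sqrt{2}}{2}$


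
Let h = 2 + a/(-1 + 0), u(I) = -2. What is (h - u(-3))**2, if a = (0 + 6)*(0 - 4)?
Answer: 784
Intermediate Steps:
a = -24 (a = 6*(-4) = -24)
h = 26 (h = 2 - 24/(-1 + 0) = 2 - 24/(-1) = 2 - 1*(-24) = 2 + 24 = 26)
(h - u(-3))**2 = (26 - 1*(-2))**2 = (26 + 2)**2 = 28**2 = 784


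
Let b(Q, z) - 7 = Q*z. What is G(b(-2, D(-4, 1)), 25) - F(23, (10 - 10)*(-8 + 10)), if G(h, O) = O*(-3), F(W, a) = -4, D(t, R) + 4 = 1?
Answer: -71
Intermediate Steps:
D(t, R) = -3 (D(t, R) = -4 + 1 = -3)
b(Q, z) = 7 + Q*z
G(h, O) = -3*O
G(b(-2, D(-4, 1)), 25) - F(23, (10 - 10)*(-8 + 10)) = -3*25 - 1*(-4) = -75 + 4 = -71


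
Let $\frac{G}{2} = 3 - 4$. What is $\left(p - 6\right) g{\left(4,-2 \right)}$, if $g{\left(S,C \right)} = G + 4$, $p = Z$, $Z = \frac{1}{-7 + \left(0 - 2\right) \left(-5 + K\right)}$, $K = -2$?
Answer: $- \frac{82}{7} \approx -11.714$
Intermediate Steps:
$G = -2$ ($G = 2 \left(3 - 4\right) = 2 \left(-1\right) = -2$)
$Z = \frac{1}{7}$ ($Z = \frac{1}{-7 + \left(0 - 2\right) \left(-5 - 2\right)} = \frac{1}{-7 - -14} = \frac{1}{-7 + 14} = \frac{1}{7} \approx 0.14286$)
$p = \frac{1}{7} \approx 0.14286$
$g{\left(S,C \right)} = 2$ ($g{\left(S,C \right)} = -2 + 4 = 2$)
$\left(p - 6\right) g{\left(4,-2 \right)} = \left(\frac{1}{7} - 6\right) 2 = \left(- \frac{41}{7}\right) 2 = - \frac{82}{7}$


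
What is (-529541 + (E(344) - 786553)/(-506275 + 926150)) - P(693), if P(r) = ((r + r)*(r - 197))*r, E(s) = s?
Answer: -200253734297584/419875 ≈ -4.7694e+8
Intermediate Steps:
P(r) = 2*r**2*(-197 + r) (P(r) = ((2*r)*(-197 + r))*r = (2*r*(-197 + r))*r = 2*r**2*(-197 + r))
(-529541 + (E(344) - 786553)/(-506275 + 926150)) - P(693) = (-529541 + (344 - 786553)/(-506275 + 926150)) - 2*693**2*(-197 + 693) = (-529541 - 786209/419875) - 2*480249*496 = (-529541 - 786209*1/419875) - 1*476407008 = (-529541 - 786209/419875) - 476407008 = -222341813584/419875 - 476407008 = -200253734297584/419875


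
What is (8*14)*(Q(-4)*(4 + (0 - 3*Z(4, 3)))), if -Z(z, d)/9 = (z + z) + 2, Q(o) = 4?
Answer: 122752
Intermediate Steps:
Z(z, d) = -18 - 18*z (Z(z, d) = -9*((z + z) + 2) = -9*(2*z + 2) = -9*(2 + 2*z) = -18 - 18*z)
(8*14)*(Q(-4)*(4 + (0 - 3*Z(4, 3)))) = (8*14)*(4*(4 + (0 - 3*(-18 - 18*4)))) = 112*(4*(4 + (0 - 3*(-18 - 72)))) = 112*(4*(4 + (0 - 3*(-90)))) = 112*(4*(4 + (0 - 1*(-270)))) = 112*(4*(4 + (0 + 270))) = 112*(4*(4 + 270)) = 112*(4*274) = 112*1096 = 122752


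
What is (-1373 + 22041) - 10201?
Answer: 10467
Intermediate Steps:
(-1373 + 22041) - 10201 = 20668 - 10201 = 10467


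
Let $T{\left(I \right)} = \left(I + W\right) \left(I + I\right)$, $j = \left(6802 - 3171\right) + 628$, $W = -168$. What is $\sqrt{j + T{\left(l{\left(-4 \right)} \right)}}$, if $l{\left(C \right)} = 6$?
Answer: $\sqrt{2315} \approx 48.114$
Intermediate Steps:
$j = 4259$ ($j = 3631 + 628 = 4259$)
$T{\left(I \right)} = 2 I \left(-168 + I\right)$ ($T{\left(I \right)} = \left(I - 168\right) \left(I + I\right) = \left(-168 + I\right) 2 I = 2 I \left(-168 + I\right)$)
$\sqrt{j + T{\left(l{\left(-4 \right)} \right)}} = \sqrt{4259 + 2 \cdot 6 \left(-168 + 6\right)} = \sqrt{4259 + 2 \cdot 6 \left(-162\right)} = \sqrt{4259 - 1944} = \sqrt{2315}$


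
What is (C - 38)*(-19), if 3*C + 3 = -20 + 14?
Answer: 779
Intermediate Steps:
C = -3 (C = -1 + (-20 + 14)/3 = -1 + (⅓)*(-6) = -1 - 2 = -3)
(C - 38)*(-19) = (-3 - 38)*(-19) = -41*(-19) = 779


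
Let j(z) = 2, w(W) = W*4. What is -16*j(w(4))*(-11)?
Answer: 352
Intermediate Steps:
w(W) = 4*W
-16*j(w(4))*(-11) = -16*2*(-11) = -32*(-11) = 352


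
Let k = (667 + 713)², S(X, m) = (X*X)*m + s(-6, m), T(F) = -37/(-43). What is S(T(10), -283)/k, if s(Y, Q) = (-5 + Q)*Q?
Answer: 150313469/3521235600 ≈ 0.042688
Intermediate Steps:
s(Y, Q) = Q*(-5 + Q)
T(F) = 37/43 (T(F) = -37*(-1/43) = 37/43)
S(X, m) = m*X² + m*(-5 + m) (S(X, m) = (X*X)*m + m*(-5 + m) = X²*m + m*(-5 + m) = m*X² + m*(-5 + m))
k = 1904400 (k = 1380² = 1904400)
S(T(10), -283)/k = -283*(-5 - 283 + (37/43)²)/1904400 = -283*(-5 - 283 + 1369/1849)*(1/1904400) = -283*(-531143/1849)*(1/1904400) = (150313469/1849)*(1/1904400) = 150313469/3521235600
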